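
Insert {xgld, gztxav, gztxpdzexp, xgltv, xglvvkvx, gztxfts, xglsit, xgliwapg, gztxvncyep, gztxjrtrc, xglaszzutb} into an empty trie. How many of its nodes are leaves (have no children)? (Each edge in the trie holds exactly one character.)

11

Leaves are exactly the stored words that no other stored word extends.
Those words: "gztxav", "gztxfts", "gztxjrtrc", "gztxpdzexp", "gztxvncyep", "xglaszzutb", "xgld", "xgliwapg", "xglsit", "xgltv", "xglvvkvx"
Leaf count: 11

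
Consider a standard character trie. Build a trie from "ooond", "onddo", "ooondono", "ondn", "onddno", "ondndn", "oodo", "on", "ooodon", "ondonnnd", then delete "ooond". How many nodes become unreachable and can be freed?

Walk "ooond" from the leaf back toward the root, removing each node that no remaining word uses.
Every node on "ooond" is still needed (e.g. by "ooondono"), so nothing is freed.
Nodes removed: 0

0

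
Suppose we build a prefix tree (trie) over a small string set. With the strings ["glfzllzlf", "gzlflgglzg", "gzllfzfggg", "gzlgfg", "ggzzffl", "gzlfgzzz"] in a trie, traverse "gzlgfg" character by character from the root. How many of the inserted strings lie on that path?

1

Traverse "gzlgfg" character by character; count nodes along the way that are marked as word ends.
Prefixes of the query that are stored words: "gzlgfg"
Count: 1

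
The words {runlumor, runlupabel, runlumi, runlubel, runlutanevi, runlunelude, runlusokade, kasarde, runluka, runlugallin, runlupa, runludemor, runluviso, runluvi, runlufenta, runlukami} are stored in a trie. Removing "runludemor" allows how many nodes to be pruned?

5

A node on "runludemor"'s path can go only if nothing else ends at it or branches off below it.
The suffix "demor" (5 nodes) is used only by "runludemor"; the node for "runlu" still has the child "m", so pruning stops there.
Nodes removed: 5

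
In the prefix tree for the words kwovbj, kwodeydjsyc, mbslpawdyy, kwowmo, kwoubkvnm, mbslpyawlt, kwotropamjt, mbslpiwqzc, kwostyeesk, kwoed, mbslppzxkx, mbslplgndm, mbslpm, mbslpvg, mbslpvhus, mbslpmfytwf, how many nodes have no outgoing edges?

15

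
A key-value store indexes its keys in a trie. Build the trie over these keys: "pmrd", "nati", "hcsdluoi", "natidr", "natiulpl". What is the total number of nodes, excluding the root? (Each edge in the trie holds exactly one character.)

Trie structure (* marks end of a word):
(root)
├─ h
│  └─ c
│     └─ s
│        └─ d
│           └─ l
│              └─ u
│                 └─ o
│                    └─ i *
├─ n
│  └─ a
│     └─ t
│        └─ i *
│           ├─ d
│           │  └─ r *
│           └─ u
│              └─ l
│                 └─ p
│                    └─ l *
└─ p
   └─ m
      └─ r
         └─ d *
Counting every labelled node above: 22.

22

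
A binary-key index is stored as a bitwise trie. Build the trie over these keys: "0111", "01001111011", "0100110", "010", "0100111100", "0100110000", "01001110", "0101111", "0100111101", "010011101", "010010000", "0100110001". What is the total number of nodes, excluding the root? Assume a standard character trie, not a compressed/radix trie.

29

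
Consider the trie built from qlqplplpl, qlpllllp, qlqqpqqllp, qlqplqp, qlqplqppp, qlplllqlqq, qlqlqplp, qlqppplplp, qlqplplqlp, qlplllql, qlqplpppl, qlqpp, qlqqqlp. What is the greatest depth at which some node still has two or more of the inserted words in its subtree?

Look for the deepest trie node that still has at least two words in its subtree.
"qlplllql" and "qlplllqlqq" agree on "qlplllql" (8 characters) before diverging; nothing deeper is shared.
Longest shared-prefix length: 8

8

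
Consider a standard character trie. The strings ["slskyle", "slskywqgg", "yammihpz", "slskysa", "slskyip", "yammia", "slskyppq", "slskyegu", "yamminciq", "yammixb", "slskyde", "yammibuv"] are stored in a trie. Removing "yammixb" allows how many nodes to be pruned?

2

After clearing the end-marker at "yammixb", prune upward until reaching a node still needed by another word.
The suffix "xb" (2 nodes) is used only by "yammixb"; the node for "yammi" still has the child "h", so pruning stops there.
Nodes removed: 2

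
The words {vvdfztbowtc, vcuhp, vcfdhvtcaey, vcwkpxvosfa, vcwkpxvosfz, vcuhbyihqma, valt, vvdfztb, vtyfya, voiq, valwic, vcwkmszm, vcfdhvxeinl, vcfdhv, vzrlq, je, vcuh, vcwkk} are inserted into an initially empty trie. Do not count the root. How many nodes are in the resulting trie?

71

Count nodes per top-level branch (shared prefixes stored once):
  'j'-branch (je): 2 nodes
  'v'-branch (valt, valwic, vcfdhv, vcfdhvtcaey, vcfdhvxeinl, vcuh, vcuhbyihqma, vcuhp, vcwkk, vcwkmszm, vcwkpxvosfa, vcwkpxvosfz, voiq, vtyfya, vvdfztb, vvdfztbowtc, vzrlq): 69 nodes
Sum: 71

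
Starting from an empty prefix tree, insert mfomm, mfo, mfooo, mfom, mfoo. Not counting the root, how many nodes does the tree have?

7

Trie structure (* marks end of a word):
(root)
└─ m
   └─ f
      └─ o *
         ├─ m *
         │  └─ m *
         └─ o *
            └─ o *
Counting every labelled node above: 7.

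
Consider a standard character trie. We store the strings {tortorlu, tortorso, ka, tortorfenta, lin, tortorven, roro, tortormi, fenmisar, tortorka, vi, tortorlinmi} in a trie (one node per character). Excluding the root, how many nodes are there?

45

Insert word by word; a character creates a node only if that edge doesn't already exist:
  "tortorlu" → 8 new (t, o, r, t, o, r, l, u)
  "tortorso" → prefix "tortor" already present; 2 new (s, o)
  "ka" → 2 new (k, a)
  "tortorfenta" → prefix "tortor" already present; 5 new (f, e, n, t, a)
  "lin" → 3 new (l, i, n)
  "tortorven" → prefix "tortor" already present; 3 new (v, e, n)
  "roro" → 4 new (r, o, r, o)
  "tortormi" → prefix "tortor" already present; 2 new (m, i)
  "fenmisar" → 8 new (f, e, n, m, i, s, a, r)
  "tortorka" → prefix "tortor" already present; 2 new (k, a)
  "vi" → 2 new (v, i)
  "tortorlinmi" → prefix "tortorl" already present; 4 new (i, n, m, i)
Total nodes = 8 + 2 + 2 + 5 + 3 + 3 + 4 + 2 + 8 + 2 + 2 + 4 = 45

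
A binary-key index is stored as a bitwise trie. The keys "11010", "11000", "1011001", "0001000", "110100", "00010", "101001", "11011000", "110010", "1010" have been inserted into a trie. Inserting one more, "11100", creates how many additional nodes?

3

"11" is already a path in the trie; the remaining "100" must be added.
Each of the 3 remaining characters creates one node.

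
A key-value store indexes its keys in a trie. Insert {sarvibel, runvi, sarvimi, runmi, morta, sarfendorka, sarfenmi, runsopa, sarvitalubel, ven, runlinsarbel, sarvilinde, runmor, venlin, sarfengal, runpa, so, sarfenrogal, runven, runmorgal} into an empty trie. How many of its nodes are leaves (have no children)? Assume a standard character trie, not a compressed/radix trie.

18

Leaves are exactly the stored words that no other stored word extends.
Those words: "morta", "runlinsarbel", "runmi", "runmorgal", "runpa", "runsopa", "runven", "runvi", "sarfendorka", "sarfengal", "sarfenmi", "sarfenrogal", "sarvibel", "sarvilinde", "sarvimi", "sarvitalubel", "so", "venlin"
Leaf count: 18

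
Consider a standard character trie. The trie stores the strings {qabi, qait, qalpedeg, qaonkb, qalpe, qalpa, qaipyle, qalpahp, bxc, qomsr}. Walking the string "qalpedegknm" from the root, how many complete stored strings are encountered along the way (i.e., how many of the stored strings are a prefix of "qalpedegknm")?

Walk "qalpedegknm" from the root; an end-of-word marker is hit whenever a stored word is a prefix of "qalpedegknm".
Prefixes of the query that are stored words: "qalpe", "qalpedeg"
Count: 2

2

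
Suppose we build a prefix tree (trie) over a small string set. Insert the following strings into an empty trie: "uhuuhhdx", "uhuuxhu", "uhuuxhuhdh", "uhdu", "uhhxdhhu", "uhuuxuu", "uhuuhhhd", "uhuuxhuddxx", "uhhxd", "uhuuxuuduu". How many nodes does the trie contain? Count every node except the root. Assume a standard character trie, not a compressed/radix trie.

33

Count nodes per top-level branch (shared prefixes stored once):
  'u'-branch (uhdu, uhhxd, uhhxdhhu, uhuuhhdx, uhuuhhhd, uhuuxhu, uhuuxhuddxx, uhuuxhuhdh, uhuuxuu, uhuuxuuduu): 33 nodes
Sum: 33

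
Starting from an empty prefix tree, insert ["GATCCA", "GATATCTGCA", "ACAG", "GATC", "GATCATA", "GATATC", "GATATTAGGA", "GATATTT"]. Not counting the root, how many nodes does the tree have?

Insert word by word; a character creates a node only if that edge doesn't already exist:
  "GATCCA" → 6 new (G, A, T, C, C, A)
  "GATATCTGCA" → prefix "GAT" already present; 7 new (A, T, C, T, G, C, A)
  "ACAG" → 4 new (A, C, A, G)
  "GATC" → prefix "GATC" already present; 0 new (none)
  "GATCATA" → prefix "GATC" already present; 3 new (A, T, A)
  "GATATC" → prefix "GATATC" already present; 0 new (none)
  "GATATTAGGA" → prefix "GATAT" already present; 5 new (T, A, G, G, A)
  "GATATTT" → prefix "GATATT" already present; 1 new (T)
Total nodes = 6 + 7 + 4 + 0 + 3 + 0 + 5 + 1 = 26

26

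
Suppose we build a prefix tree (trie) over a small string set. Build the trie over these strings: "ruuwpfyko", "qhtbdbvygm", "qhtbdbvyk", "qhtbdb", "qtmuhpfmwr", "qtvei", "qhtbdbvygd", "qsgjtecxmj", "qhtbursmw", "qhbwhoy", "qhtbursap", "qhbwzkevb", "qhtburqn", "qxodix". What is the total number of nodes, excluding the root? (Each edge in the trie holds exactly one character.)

66

Count nodes per top-level branch (shared prefixes stored once):
  'q'-branch (qhbwhoy, qhbwzkevb, qhtbdb, qhtbdbvygd, qhtbdbvygm, qhtbdbvyk, qhtburqn, qhtbursap, qhtbursmw, qsgjtecxmj, qtmuhpfmwr, qtvei, qxodix): 57 nodes
  'r'-branch (ruuwpfyko): 9 nodes
Sum: 66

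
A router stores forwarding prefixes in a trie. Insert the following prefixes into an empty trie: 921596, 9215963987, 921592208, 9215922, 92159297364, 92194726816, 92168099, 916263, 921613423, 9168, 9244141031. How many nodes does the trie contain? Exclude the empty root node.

For each word, the new-node count is its length minus the longest prefix already in the trie:
  "921596" → 6 new (9, 2, 1, 5, 9, 6)
  "9215963987" → prefix "921596" already present; 4 new (3, 9, 8, 7)
  "921592208" → prefix "92159" already present; 4 new (2, 2, 0, 8)
  "9215922" → prefix "9215922" already present; 0 new (none)
  "92159297364" → prefix "921592" already present; 5 new (9, 7, 3, 6, 4)
  "92194726816" → prefix "921" already present; 8 new (9, 4, 7, 2, 6, 8, 1, 6)
  "92168099" → prefix "921" already present; 5 new (6, 8, 0, 9, 9)
  "916263" → prefix "9" already present; 5 new (1, 6, 2, 6, 3)
  "921613423" → prefix "9216" already present; 5 new (1, 3, 4, 2, 3)
  "9168" → prefix "916" already present; 1 new (8)
  "9244141031" → prefix "92" already present; 8 new (4, 4, 1, 4, 1, 0, 3, 1)
Total nodes = 6 + 4 + 4 + 0 + 5 + 8 + 5 + 5 + 5 + 1 + 8 = 51

51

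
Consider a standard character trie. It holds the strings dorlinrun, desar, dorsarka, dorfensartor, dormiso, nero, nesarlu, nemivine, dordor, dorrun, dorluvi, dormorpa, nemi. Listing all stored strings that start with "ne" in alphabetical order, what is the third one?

Words with prefix "ne", in lexicographic order: "nemi", "nemivine", "nero", "nesarlu"
Position 3: nero

nero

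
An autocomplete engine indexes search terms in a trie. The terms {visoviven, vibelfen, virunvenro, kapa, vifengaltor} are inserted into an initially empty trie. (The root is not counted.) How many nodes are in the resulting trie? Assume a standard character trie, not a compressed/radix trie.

Trie structure (* marks end of a word):
(root)
├─ k
│  └─ a
│     └─ p
│        └─ a *
└─ v
   └─ i
      ├─ b
      │  └─ e
      │     └─ l
      │        └─ f
      │           └─ e
      │              └─ n *
      ├─ f
      │  └─ e
      │     └─ n
      │        └─ g
      │           └─ a
      │              └─ l
      │                 └─ t
      │                    └─ o
      │                       └─ r *
      ├─ r
      │  └─ u
      │     └─ n
      │        └─ v
      │           └─ e
      │              └─ n
      │                 └─ r
      │                    └─ o *
      └─ s
         └─ o
            └─ v
               └─ i
                  └─ v
                     └─ e
                        └─ n *
Counting every labelled node above: 36.

36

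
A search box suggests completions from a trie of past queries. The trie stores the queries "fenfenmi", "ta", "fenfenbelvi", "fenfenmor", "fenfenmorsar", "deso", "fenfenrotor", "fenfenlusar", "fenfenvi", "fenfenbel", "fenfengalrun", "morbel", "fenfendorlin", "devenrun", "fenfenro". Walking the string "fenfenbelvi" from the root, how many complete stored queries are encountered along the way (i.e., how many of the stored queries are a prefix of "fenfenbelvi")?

2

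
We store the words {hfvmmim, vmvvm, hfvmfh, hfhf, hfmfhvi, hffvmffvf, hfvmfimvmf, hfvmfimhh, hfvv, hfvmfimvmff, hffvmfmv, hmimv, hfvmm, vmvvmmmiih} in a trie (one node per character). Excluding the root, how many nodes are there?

Insert word by word; a character creates a node only if that edge doesn't already exist:
  "hfvmmim" → 7 new (h, f, v, m, m, i, m)
  "vmvvm" → 5 new (v, m, v, v, m)
  "hfvmfh" → prefix "hfvm" already present; 2 new (f, h)
  "hfhf" → prefix "hf" already present; 2 new (h, f)
  "hfmfhvi" → prefix "hf" already present; 5 new (m, f, h, v, i)
  "hffvmffvf" → prefix "hf" already present; 7 new (f, v, m, f, f, v, f)
  "hfvmfimvmf" → prefix "hfvmf" already present; 5 new (i, m, v, m, f)
  "hfvmfimhh" → prefix "hfvmfim" already present; 2 new (h, h)
  "hfvv" → prefix "hfv" already present; 1 new (v)
  "hfvmfimvmff" → prefix "hfvmfimvmf" already present; 1 new (f)
  "hffvmfmv" → prefix "hffvmf" already present; 2 new (m, v)
  "hmimv" → prefix "h" already present; 4 new (m, i, m, v)
  "hfvmm" → prefix "hfvmm" already present; 0 new (none)
  "vmvvmmmiih" → prefix "vmvvm" already present; 5 new (m, m, i, i, h)
Total nodes = 7 + 5 + 2 + 2 + 5 + 7 + 5 + 2 + 1 + 1 + 2 + 4 + 0 + 5 = 48

48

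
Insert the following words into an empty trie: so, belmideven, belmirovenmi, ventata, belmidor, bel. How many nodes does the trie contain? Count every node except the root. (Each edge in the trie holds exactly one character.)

28

For each word, the new-node count is its length minus the longest prefix already in the trie:
  "so" → 2 new (s, o)
  "belmideven" → 10 new (b, e, l, m, i, d, e, v, e, n)
  "belmirovenmi" → prefix "belmi" already present; 7 new (r, o, v, e, n, m, i)
  "ventata" → 7 new (v, e, n, t, a, t, a)
  "belmidor" → prefix "belmid" already present; 2 new (o, r)
  "bel" → prefix "bel" already present; 0 new (none)
Total nodes = 2 + 10 + 7 + 7 + 2 + 0 = 28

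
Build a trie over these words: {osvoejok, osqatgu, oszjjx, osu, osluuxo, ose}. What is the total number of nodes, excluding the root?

24

Trie structure (* marks end of a word):
(root)
└─ o
   └─ s
      ├─ e *
      ├─ l
      │  └─ u
      │     └─ u
      │        └─ x
      │           └─ o *
      ├─ q
      │  └─ a
      │     └─ t
      │        └─ g
      │           └─ u *
      ├─ u *
      ├─ v
      │  └─ o
      │     └─ e
      │        └─ j
      │           └─ o
      │              └─ k *
      └─ z
         └─ j
            └─ j
               └─ x *
Counting every labelled node above: 24.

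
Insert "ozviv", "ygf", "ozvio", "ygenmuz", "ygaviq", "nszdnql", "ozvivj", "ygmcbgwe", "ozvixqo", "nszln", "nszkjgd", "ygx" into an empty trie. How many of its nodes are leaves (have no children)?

A leaf is a node with no children — equivalently, the end of a word that is not a proper prefix of any other stored word.
Those words: "nszdnql", "nszkjgd", "nszln", "ozvio", "ozvivj", "ozvixqo", "ygaviq", "ygenmuz", "ygf", "ygmcbgwe", "ygx"
Leaf count: 11

11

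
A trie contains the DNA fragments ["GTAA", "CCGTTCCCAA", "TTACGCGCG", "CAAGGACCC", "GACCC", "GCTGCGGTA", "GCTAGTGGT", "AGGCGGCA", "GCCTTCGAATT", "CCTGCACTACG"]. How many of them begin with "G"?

5

Walk to "G"; the words in its subtree are exactly those with that prefix.
Matches: "GACCC", "GCCTTCGAATT", "GCTAGTGGT", "GCTGCGGTA", "GTAA"
Count: 5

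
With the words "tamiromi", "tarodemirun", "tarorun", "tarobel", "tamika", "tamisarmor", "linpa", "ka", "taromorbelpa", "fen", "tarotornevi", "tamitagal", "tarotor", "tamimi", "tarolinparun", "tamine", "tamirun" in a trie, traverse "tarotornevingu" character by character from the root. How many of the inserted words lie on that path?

2

Walk "tarotornevingu" from the root; an end-of-word marker is hit whenever a stored word is a prefix of "tarotornevingu".
Prefixes of the query that are stored words: "tarotor", "tarotornevi"
Count: 2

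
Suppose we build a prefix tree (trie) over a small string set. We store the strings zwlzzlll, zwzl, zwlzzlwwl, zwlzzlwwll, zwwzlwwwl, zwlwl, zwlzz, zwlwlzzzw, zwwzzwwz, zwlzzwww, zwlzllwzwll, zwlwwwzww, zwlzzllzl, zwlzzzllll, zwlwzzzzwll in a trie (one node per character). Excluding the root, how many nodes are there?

Trace insertions, counting only characters that open a new branch:
  "zwlzzlll" → 8 new (z, w, l, z, z, l, l, l)
  "zwzl" → prefix "zw" already present; 2 new (z, l)
  "zwlzzlwwl" → prefix "zwlzzl" already present; 3 new (w, w, l)
  "zwlzzlwwll" → prefix "zwlzzlwwl" already present; 1 new (l)
  "zwwzlwwwl" → prefix "zw" already present; 7 new (w, z, l, w, w, w, l)
  "zwlwl" → prefix "zwl" already present; 2 new (w, l)
  "zwlzz" → prefix "zwlzz" already present; 0 new (none)
  "zwlwlzzzw" → prefix "zwlwl" already present; 4 new (z, z, z, w)
  "zwwzzwwz" → prefix "zwwz" already present; 4 new (z, w, w, z)
  "zwlzzwww" → prefix "zwlzz" already present; 3 new (w, w, w)
  "zwlzllwzwll" → prefix "zwlz" already present; 7 new (l, l, w, z, w, l, l)
  "zwlwwwzww" → prefix "zwlw" already present; 5 new (w, w, z, w, w)
  "zwlzzllzl" → prefix "zwlzzll" already present; 2 new (z, l)
  "zwlzzzllll" → prefix "zwlzz" already present; 5 new (z, l, l, l, l)
  "zwlwzzzzwll" → prefix "zwlw" already present; 7 new (z, z, z, z, w, l, l)
Total nodes = 8 + 2 + 3 + 1 + 7 + 2 + 0 + 4 + 4 + 3 + 7 + 5 + 2 + 5 + 7 = 60

60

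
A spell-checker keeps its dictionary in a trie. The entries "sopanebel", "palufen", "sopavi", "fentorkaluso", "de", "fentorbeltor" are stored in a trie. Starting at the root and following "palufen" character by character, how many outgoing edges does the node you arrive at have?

0

The children of the "palufen" node are the distinct next characters among strings starting with "palufen".
No stored string extends past "palufen".
That node has 0 child edges.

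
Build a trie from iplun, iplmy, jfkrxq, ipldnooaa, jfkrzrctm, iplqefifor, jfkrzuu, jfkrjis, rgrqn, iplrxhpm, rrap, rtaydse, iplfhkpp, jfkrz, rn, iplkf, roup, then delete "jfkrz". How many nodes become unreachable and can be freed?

Walk "jfkrz" from the leaf back toward the root, removing each node that no remaining word uses.
Every node on "jfkrz" is still needed (e.g. by "jfkrzrctm"), so nothing is freed.
Nodes removed: 0

0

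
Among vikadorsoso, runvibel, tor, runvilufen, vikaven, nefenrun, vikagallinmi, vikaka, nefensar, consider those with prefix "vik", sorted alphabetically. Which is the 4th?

Filter for "vik…" and sort: "vikadorsoso", "vikagallinmi", "vikaka", "vikaven"
The 4th is vikaven.

vikaven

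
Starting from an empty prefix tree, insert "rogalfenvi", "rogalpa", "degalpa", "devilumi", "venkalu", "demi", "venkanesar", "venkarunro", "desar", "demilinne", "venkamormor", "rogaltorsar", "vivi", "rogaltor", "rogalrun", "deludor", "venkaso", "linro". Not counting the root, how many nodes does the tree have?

Count nodes per top-level branch (shared prefixes stored once):
  'd'-branch (degalpa, deludor, demi, demilinne, desar, devilumi): 28 nodes
  'l'-branch (linro): 5 nodes
  'r'-branch (rogalfenvi, rogalpa, rogalrun, rogaltor, rogaltorsar): 21 nodes
  'v'-branch (venkalu, venkamormor, venkanesar, venkarunro, venkaso, vivi): 28 nodes
Sum: 82

82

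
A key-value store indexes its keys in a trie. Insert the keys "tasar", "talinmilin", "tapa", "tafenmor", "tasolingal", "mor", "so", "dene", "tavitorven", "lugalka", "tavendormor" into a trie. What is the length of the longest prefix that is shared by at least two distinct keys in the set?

Look for the deepest trie node that still has at least two words in its subtree.
e.g. "tasar" and "tasolingal" share the prefix "tas" of length 3; no pair shares a longer one.
Longest shared-prefix length: 3

3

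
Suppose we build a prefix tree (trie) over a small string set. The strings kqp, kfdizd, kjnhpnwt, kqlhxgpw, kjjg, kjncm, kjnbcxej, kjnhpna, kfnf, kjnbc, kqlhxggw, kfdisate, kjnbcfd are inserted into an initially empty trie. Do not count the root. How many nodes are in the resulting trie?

41

Count nodes per top-level branch (shared prefixes stored once):
  'k'-branch (kfdisate, kfdizd, kfnf, kjjg, kjnbc, kjnbcfd, kjnbcxej, kjncm, kjnhpna, kjnhpnwt, kqlhxggw, kqlhxgpw, kqp): 41 nodes
Sum: 41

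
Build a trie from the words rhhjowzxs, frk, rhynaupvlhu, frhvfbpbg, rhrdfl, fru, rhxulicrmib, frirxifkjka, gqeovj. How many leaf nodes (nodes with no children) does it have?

Leaves are exactly the stored words that no other stored word extends.
Those words: "frhvfbpbg", "frirxifkjka", "frk", "fru", "gqeovj", "rhhjowzxs", "rhrdfl", "rhxulicrmib", "rhynaupvlhu"
Leaf count: 9

9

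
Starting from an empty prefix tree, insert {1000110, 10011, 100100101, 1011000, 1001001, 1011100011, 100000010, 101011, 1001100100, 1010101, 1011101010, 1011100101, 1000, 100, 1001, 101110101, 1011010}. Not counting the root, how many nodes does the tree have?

For each word, the new-node count is its length minus the longest prefix already in the trie:
  "1000110" → 7 new (1, 0, 0, 0, 1, 1, 0)
  "10011" → prefix "100" already present; 2 new (1, 1)
  "100100101" → prefix "1001" already present; 5 new (0, 0, 1, 0, 1)
  "1011000" → prefix "10" already present; 5 new (1, 1, 0, 0, 0)
  "1001001" → prefix "1001001" already present; 0 new (none)
  "1011100011" → prefix "1011" already present; 6 new (1, 0, 0, 0, 1, 1)
  "100000010" → prefix "1000" already present; 5 new (0, 0, 0, 1, 0)
  "101011" → prefix "101" already present; 3 new (0, 1, 1)
  "1001100100" → prefix "10011" already present; 5 new (0, 0, 1, 0, 0)
  "1010101" → prefix "10101" already present; 2 new (0, 1)
  "1011101010" → prefix "101110" already present; 4 new (1, 0, 1, 0)
  "1011100101" → prefix "1011100" already present; 3 new (1, 0, 1)
  "1000" → prefix "1000" already present; 0 new (none)
  "100" → prefix "100" already present; 0 new (none)
  "1001" → prefix "1001" already present; 0 new (none)
  "101110101" → prefix "101110101" already present; 0 new (none)
  "1011010" → prefix "10110" already present; 2 new (1, 0)
Total nodes = 7 + 2 + 5 + 5 + 0 + 6 + 5 + 3 + 5 + 2 + 4 + 3 + 0 + 0 + 0 + 0 + 2 = 49

49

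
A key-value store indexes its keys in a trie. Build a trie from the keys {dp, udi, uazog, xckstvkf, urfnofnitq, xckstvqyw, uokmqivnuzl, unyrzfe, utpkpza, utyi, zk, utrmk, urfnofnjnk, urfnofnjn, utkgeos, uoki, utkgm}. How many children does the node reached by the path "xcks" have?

Follow the path "xcks" to its node, then look at its outgoing edges.
Distinct next characters after "xcks": t.
That node has 1 child edge.

1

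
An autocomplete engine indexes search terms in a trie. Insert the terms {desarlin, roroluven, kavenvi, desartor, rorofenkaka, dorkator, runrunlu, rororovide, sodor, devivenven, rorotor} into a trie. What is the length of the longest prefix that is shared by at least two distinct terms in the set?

5

Equivalently: take the maximum, over all pairs, of their longest common prefix length.
"desarlin" and "desartor" agree on "desar" (5 characters) before diverging; nothing deeper is shared.
Longest shared-prefix length: 5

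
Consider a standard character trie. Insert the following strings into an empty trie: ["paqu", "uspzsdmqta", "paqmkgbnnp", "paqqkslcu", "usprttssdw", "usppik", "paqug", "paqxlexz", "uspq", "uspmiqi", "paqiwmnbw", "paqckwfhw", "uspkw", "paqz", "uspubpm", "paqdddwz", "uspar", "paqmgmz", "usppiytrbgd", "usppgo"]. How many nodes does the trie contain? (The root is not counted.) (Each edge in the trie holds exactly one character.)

85

Trace insertions, counting only characters that open a new branch:
  "paqu" → 4 new (p, a, q, u)
  "uspzsdmqta" → 10 new (u, s, p, z, s, d, m, q, t, a)
  "paqmkgbnnp" → prefix "paq" already present; 7 new (m, k, g, b, n, n, p)
  "paqqkslcu" → prefix "paq" already present; 6 new (q, k, s, l, c, u)
  "usprttssdw" → prefix "usp" already present; 7 new (r, t, t, s, s, d, w)
  "usppik" → prefix "usp" already present; 3 new (p, i, k)
  "paqug" → prefix "paqu" already present; 1 new (g)
  "paqxlexz" → prefix "paq" already present; 5 new (x, l, e, x, z)
  "uspq" → prefix "usp" already present; 1 new (q)
  "uspmiqi" → prefix "usp" already present; 4 new (m, i, q, i)
  "paqiwmnbw" → prefix "paq" already present; 6 new (i, w, m, n, b, w)
  "paqckwfhw" → prefix "paq" already present; 6 new (c, k, w, f, h, w)
  "uspkw" → prefix "usp" already present; 2 new (k, w)
  "paqz" → prefix "paq" already present; 1 new (z)
  "uspubpm" → prefix "usp" already present; 4 new (u, b, p, m)
  "paqdddwz" → prefix "paq" already present; 5 new (d, d, d, w, z)
  "uspar" → prefix "usp" already present; 2 new (a, r)
  "paqmgmz" → prefix "paqm" already present; 3 new (g, m, z)
  "usppiytrbgd" → prefix "usppi" already present; 6 new (y, t, r, b, g, d)
  "usppgo" → prefix "uspp" already present; 2 new (g, o)
Total nodes = 4 + 10 + 7 + 6 + 7 + 3 + 1 + 5 + 1 + 4 + 6 + 6 + 2 + 1 + 4 + 5 + 2 + 3 + 6 + 2 = 85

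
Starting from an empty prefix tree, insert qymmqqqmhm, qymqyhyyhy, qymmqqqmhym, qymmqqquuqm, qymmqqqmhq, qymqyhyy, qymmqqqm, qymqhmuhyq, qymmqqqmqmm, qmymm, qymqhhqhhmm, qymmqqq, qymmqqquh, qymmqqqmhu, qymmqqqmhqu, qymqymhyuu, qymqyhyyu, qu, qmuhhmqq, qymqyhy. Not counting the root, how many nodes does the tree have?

59

Trace insertions, counting only characters that open a new branch:
  "qymmqqqmhm" → 10 new (q, y, m, m, q, q, q, m, h, m)
  "qymqyhyyhy" → prefix "qym" already present; 7 new (q, y, h, y, y, h, y)
  "qymmqqqmhym" → prefix "qymmqqqmh" already present; 2 new (y, m)
  "qymmqqquuqm" → prefix "qymmqqq" already present; 4 new (u, u, q, m)
  "qymmqqqmhq" → prefix "qymmqqqmh" already present; 1 new (q)
  "qymqyhyy" → prefix "qymqyhyy" already present; 0 new (none)
  "qymmqqqm" → prefix "qymmqqqm" already present; 0 new (none)
  "qymqhmuhyq" → prefix "qymq" already present; 6 new (h, m, u, h, y, q)
  "qymmqqqmqmm" → prefix "qymmqqqm" already present; 3 new (q, m, m)
  "qmymm" → prefix "q" already present; 4 new (m, y, m, m)
  "qymqhhqhhmm" → prefix "qymqh" already present; 6 new (h, q, h, h, m, m)
  "qymmqqq" → prefix "qymmqqq" already present; 0 new (none)
  "qymmqqquh" → prefix "qymmqqqu" already present; 1 new (h)
  "qymmqqqmhu" → prefix "qymmqqqmh" already present; 1 new (u)
  "qymmqqqmhqu" → prefix "qymmqqqmhq" already present; 1 new (u)
  "qymqymhyuu" → prefix "qymqy" already present; 5 new (m, h, y, u, u)
  "qymqyhyyu" → prefix "qymqyhyy" already present; 1 new (u)
  "qu" → prefix "q" already present; 1 new (u)
  "qmuhhmqq" → prefix "qm" already present; 6 new (u, h, h, m, q, q)
  "qymqyhy" → prefix "qymqyhy" already present; 0 new (none)
Total nodes = 10 + 7 + 2 + 4 + 1 + 0 + 0 + 6 + 3 + 4 + 6 + 0 + 1 + 1 + 1 + 5 + 1 + 1 + 6 + 0 = 59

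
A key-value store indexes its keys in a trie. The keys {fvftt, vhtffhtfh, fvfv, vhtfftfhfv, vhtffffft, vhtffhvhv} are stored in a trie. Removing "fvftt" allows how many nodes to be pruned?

2

Walk "fvftt" from the leaf back toward the root, removing each node that no remaining word uses.
The suffix "tt" (2 nodes) is used only by "fvftt"; the node for "fvf" still has the child "v", so pruning stops there.
Nodes removed: 2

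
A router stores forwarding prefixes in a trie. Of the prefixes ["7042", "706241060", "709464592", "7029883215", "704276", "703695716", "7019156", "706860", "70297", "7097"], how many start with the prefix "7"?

Traverse to the node for "7", then collect every word in that subtree.
Words under "7": 7019156, 70297, 7029883215, 703695716, 7042, 704276, 706241060, 706860, 709464592, 7097
Count: 10

10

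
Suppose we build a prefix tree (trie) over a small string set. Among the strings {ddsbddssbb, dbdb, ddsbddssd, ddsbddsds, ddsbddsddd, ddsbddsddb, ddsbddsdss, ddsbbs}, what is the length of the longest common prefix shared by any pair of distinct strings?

9

Equivalently: take the maximum, over all pairs, of their longest common prefix length.
e.g. "ddsbddsddb" and "ddsbddsddd" share the prefix "ddsbddsdd" of length 9; no pair shares a longer one.
Longest shared-prefix length: 9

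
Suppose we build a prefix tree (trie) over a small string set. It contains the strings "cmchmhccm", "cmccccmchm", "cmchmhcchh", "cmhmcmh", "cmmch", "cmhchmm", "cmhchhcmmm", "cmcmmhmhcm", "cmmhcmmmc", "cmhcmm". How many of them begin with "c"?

10

Traverse to the node for "c", then collect every word in that subtree.
Words under "c": cmccccmchm, cmchmhcchh, cmchmhccm, cmcmmhmhcm, cmhchhcmmm, cmhchmm, cmhcmm, cmhmcmh, cmmch, cmmhcmmmc
Count: 10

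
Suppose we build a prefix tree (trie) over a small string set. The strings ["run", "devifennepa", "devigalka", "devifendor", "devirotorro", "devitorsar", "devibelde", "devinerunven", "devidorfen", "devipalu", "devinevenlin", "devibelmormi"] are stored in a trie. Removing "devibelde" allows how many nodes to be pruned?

Walk "devibelde" from the leaf back toward the root, removing each node that no remaining word uses.
The suffix "de" (2 nodes) is used only by "devibelde"; the node for "devibel" still has the child "m", so pruning stops there.
Nodes removed: 2

2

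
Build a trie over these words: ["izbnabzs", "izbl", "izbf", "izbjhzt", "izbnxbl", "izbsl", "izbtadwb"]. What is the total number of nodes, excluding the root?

Trie structure (* marks end of a word):
(root)
└─ i
   └─ z
      └─ b
         ├─ f *
         ├─ j
         │  └─ h
         │     └─ z
         │        └─ t *
         ├─ l *
         ├─ n
         │  ├─ a
         │  │  └─ b
         │  │     └─ z
         │  │        └─ s *
         │  └─ x
         │     └─ b
         │        └─ l *
         ├─ s
         │  └─ l *
         └─ t
            └─ a
               └─ d
                  └─ w
                     └─ b *
Counting every labelled node above: 24.

24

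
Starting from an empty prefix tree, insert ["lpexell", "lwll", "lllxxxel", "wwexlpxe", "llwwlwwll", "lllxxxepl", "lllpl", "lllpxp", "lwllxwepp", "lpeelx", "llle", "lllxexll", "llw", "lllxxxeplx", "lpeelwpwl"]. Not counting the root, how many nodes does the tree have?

Count nodes per top-level branch (shared prefixes stored once):
  'l'-branch (llle, lllpl, lllpxp, lllxexll, lllxxxel, lllxxxepl, lllxxxeplx, llw, llwwlwwll, lpeelwpwl, lpeelx, lpexell, lwll, lwllxwepp): 48 nodes
  'w'-branch (wwexlpxe): 8 nodes
Sum: 56

56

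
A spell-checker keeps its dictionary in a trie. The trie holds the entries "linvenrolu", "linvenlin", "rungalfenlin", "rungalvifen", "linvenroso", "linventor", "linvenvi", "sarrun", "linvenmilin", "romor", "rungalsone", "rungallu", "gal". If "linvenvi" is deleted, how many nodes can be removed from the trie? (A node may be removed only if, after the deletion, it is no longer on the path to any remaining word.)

A node on "linvenvi"'s path can go only if nothing else ends at it or branches off below it.
The suffix "vi" (2 nodes) is used only by "linvenvi"; the node for "linven" still has the child "r", so pruning stops there.
Nodes removed: 2

2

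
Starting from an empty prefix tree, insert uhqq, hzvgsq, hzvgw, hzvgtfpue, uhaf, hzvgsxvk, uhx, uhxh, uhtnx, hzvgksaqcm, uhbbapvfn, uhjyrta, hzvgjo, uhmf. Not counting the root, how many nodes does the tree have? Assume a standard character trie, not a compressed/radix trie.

For each word, the new-node count is its length minus the longest prefix already in the trie:
  "uhqq" → 4 new (u, h, q, q)
  "hzvgsq" → 6 new (h, z, v, g, s, q)
  "hzvgw" → prefix "hzvg" already present; 1 new (w)
  "hzvgtfpue" → prefix "hzvg" already present; 5 new (t, f, p, u, e)
  "uhaf" → prefix "uh" already present; 2 new (a, f)
  "hzvgsxvk" → prefix "hzvgs" already present; 3 new (x, v, k)
  "uhx" → prefix "uh" already present; 1 new (x)
  "uhxh" → prefix "uhx" already present; 1 new (h)
  "uhtnx" → prefix "uh" already present; 3 new (t, n, x)
  "hzvgksaqcm" → prefix "hzvg" already present; 6 new (k, s, a, q, c, m)
  "uhbbapvfn" → prefix "uh" already present; 7 new (b, b, a, p, v, f, n)
  "uhjyrta" → prefix "uh" already present; 5 new (j, y, r, t, a)
  "hzvgjo" → prefix "hzvg" already present; 2 new (j, o)
  "uhmf" → prefix "uh" already present; 2 new (m, f)
Total nodes = 4 + 6 + 1 + 5 + 2 + 3 + 1 + 1 + 3 + 6 + 7 + 5 + 2 + 2 = 48

48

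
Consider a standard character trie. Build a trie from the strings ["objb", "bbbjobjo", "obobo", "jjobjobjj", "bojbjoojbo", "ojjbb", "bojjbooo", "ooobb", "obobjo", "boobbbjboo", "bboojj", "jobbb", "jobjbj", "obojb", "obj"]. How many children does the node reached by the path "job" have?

2

Walk "job" from the root, arriving at one node.
Distinct next characters after "job": b, j.
That node has 2 child edges.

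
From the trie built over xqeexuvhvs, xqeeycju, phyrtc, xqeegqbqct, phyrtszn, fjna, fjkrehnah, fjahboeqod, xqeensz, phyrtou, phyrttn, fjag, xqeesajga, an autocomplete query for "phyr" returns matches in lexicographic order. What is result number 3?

phyrtszn

Words with prefix "phyr", in lexicographic order: "phyrtc", "phyrtou", "phyrtszn", "phyrttn"
Position 3: phyrtszn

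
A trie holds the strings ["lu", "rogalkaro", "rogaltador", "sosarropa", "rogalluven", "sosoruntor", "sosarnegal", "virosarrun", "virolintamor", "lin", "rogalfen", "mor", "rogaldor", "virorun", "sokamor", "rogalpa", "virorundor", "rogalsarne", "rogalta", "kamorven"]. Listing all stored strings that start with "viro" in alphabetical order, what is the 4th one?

Words with prefix "viro", in lexicographic order: "virolintamor", "virorun", "virorundor", "virosarrun"
Position 4: virosarrun

virosarrun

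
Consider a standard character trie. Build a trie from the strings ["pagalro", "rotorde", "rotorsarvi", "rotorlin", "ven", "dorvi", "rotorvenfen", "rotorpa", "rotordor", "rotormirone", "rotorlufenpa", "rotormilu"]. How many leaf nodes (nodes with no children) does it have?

A leaf is a node with no children — equivalently, the end of a word that is not a proper prefix of any other stored word.
Those words: "dorvi", "pagalro", "rotorde", "rotordor", "rotorlin", "rotorlufenpa", "rotormilu", "rotormirone", "rotorpa", "rotorsarvi", "rotorvenfen", "ven"
Leaf count: 12

12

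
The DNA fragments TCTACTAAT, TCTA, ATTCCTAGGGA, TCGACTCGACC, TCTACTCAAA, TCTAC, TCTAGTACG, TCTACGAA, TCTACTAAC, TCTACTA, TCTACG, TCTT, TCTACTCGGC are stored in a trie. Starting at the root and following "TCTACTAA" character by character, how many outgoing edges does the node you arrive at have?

2

Walk "TCTACTAA" from the root, arriving at one node.
Characters that immediately follow "TCTACTAA" among the stored strings: {C, T}.
That node has 2 child edges.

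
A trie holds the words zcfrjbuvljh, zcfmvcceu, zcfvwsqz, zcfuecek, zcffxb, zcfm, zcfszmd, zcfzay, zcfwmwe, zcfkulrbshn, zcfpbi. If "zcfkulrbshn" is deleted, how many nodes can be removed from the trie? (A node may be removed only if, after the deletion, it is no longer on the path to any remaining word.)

8

Walk "zcfkulrbshn" from the leaf back toward the root, removing each node that no remaining word uses.
The suffix "kulrbshn" (8 nodes) is used only by "zcfkulrbshn"; the node for "zcf" still has the child "r", so pruning stops there.
Nodes removed: 8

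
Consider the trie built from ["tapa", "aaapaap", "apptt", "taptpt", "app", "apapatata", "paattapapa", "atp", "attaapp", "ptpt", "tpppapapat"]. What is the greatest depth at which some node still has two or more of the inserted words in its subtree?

The deepest shared node is where two words last agree before diverging.
"app" and "apptt" agree on "app" (3 characters) before diverging; nothing deeper is shared.
Longest shared-prefix length: 3

3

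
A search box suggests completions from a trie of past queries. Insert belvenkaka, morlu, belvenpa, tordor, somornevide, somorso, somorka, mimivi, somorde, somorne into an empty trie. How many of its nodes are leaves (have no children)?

9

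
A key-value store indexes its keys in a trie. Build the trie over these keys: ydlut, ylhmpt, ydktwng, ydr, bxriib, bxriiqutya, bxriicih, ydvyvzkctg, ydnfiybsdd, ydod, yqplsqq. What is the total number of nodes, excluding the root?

54

For each word, the new-node count is its length minus the longest prefix already in the trie:
  "ydlut" → 5 new (y, d, l, u, t)
  "ylhmpt" → prefix "y" already present; 5 new (l, h, m, p, t)
  "ydktwng" → prefix "yd" already present; 5 new (k, t, w, n, g)
  "ydr" → prefix "yd" already present; 1 new (r)
  "bxriib" → 6 new (b, x, r, i, i, b)
  "bxriiqutya" → prefix "bxrii" already present; 5 new (q, u, t, y, a)
  "bxriicih" → prefix "bxrii" already present; 3 new (c, i, h)
  "ydvyvzkctg" → prefix "yd" already present; 8 new (v, y, v, z, k, c, t, g)
  "ydnfiybsdd" → prefix "yd" already present; 8 new (n, f, i, y, b, s, d, d)
  "ydod" → prefix "yd" already present; 2 new (o, d)
  "yqplsqq" → prefix "y" already present; 6 new (q, p, l, s, q, q)
Total nodes = 5 + 5 + 5 + 1 + 6 + 5 + 3 + 8 + 8 + 2 + 6 = 54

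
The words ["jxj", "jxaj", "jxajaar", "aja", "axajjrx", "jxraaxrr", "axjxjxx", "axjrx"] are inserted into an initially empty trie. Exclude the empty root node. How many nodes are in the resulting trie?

Trace insertions, counting only characters that open a new branch:
  "jxj" → 3 new (j, x, j)
  "jxaj" → prefix "jx" already present; 2 new (a, j)
  "jxajaar" → prefix "jxaj" already present; 3 new (a, a, r)
  "aja" → 3 new (a, j, a)
  "axajjrx" → prefix "a" already present; 6 new (x, a, j, j, r, x)
  "jxraaxrr" → prefix "jx" already present; 6 new (r, a, a, x, r, r)
  "axjxjxx" → prefix "ax" already present; 5 new (j, x, j, x, x)
  "axjrx" → prefix "axj" already present; 2 new (r, x)
Total nodes = 3 + 2 + 3 + 3 + 6 + 6 + 5 + 2 = 30

30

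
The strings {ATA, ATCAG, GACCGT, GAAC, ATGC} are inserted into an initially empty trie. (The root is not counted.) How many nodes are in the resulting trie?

16

Trie structure (* marks end of a word):
(root)
├─ A
│  └─ T
│     ├─ A *
│     ├─ C
│     │  └─ A
│     │     └─ G *
│     └─ G
│        └─ C *
└─ G
   └─ A
      ├─ A
      │  └─ C *
      └─ C
         └─ C
            └─ G
               └─ T *
Counting every labelled node above: 16.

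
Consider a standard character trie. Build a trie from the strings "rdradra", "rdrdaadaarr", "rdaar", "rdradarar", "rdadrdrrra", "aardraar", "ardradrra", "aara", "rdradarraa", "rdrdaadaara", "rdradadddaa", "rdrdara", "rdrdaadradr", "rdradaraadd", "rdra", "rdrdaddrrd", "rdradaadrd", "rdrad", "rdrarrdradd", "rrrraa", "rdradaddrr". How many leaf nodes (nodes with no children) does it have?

19

A leaf is a node with no children — equivalently, the end of a word that is not a proper prefix of any other stored word.
Those words: "aara", "aardraar", "ardradrra", "rdaar", "rdadrdrrra", "rdradaadrd", "rdradadddaa", "rdradaddrr", "rdradaraadd", "rdradarar", "rdradarraa", "rdradra", "rdrarrdradd", "rdrdaadaara", "rdrdaadaarr", "rdrdaadradr", "rdrdaddrrd", "rdrdara", "rrrraa"
Leaf count: 19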